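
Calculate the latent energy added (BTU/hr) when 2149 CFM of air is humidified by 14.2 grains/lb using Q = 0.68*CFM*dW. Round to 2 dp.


Q = 0.68 * 2149 * 14.2 = 20750.74 BTU/hr

20750.74 BTU/hr


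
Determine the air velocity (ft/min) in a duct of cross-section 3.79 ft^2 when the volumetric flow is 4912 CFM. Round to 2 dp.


V = 4912 / 3.79 = 1296.04 ft/min

1296.04 ft/min


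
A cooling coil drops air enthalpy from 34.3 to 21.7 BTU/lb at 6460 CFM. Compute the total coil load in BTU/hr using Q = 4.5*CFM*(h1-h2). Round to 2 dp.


Q = 4.5 * 6460 * (34.3 - 21.7) = 366282.00 BTU/hr

366282.00 BTU/hr


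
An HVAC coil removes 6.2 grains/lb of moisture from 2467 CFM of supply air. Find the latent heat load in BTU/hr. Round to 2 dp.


Q = 0.68 * 2467 * 6.2 = 10400.87 BTU/hr

10400.87 BTU/hr


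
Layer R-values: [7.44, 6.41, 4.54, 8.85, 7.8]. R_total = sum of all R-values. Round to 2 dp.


R_total = 7.44 + 6.41 + 4.54 + 8.85 + 7.8 = 35.04

35.04


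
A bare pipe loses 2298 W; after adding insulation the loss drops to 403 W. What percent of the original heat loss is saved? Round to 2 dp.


Savings = ((2298-403)/2298)*100 = 82.46 %

82.46 %


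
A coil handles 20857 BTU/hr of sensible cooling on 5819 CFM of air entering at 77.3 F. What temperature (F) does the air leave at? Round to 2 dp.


dT = 20857/(1.08*5819) = 3.3188
T_leave = 77.3 - 3.3188 = 73.98 F

73.98 F


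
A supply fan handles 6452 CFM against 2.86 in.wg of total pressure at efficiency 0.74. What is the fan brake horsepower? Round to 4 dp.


BHP = 6452 * 2.86 / (6356 * 0.74) = 3.9232 hp

3.9232 hp


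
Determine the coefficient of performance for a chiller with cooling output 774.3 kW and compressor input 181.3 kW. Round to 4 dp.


COP = 774.3 / 181.3 = 4.2708

4.2708


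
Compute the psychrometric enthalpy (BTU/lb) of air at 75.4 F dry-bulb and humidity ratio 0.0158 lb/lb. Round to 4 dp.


h = 0.24*75.4 + 0.0158*(1061+0.444*75.4) = 35.3887 BTU/lb

35.3887 BTU/lb


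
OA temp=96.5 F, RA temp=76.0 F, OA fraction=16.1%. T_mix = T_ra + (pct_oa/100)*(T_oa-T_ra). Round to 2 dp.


T_mix = 76.0 + (16.1/100)*(96.5-76.0) = 79.30 F

79.30 F


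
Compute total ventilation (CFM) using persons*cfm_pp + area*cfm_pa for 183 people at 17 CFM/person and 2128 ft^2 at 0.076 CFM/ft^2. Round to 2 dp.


Total = 183*17 + 2128*0.076 = 3272.73 CFM

3272.73 CFM


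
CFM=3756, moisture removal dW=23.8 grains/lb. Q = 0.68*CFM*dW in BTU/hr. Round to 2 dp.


Q = 0.68 * 3756 * 23.8 = 60787.10 BTU/hr

60787.10 BTU/hr


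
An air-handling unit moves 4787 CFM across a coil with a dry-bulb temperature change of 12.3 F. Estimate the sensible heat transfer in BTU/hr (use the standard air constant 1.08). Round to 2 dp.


Q = 1.08 * 4787 * 12.3 = 63590.51 BTU/hr

63590.51 BTU/hr


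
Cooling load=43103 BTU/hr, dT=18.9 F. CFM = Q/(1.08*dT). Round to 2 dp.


CFM = 43103 / (1.08 * 18.9) = 2111.65

2111.65 CFM


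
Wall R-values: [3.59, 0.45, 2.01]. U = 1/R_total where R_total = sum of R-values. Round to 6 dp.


R_total = 3.59 + 0.45 + 2.01 = 6.05
U = 1/6.05 = 0.165289

0.165289


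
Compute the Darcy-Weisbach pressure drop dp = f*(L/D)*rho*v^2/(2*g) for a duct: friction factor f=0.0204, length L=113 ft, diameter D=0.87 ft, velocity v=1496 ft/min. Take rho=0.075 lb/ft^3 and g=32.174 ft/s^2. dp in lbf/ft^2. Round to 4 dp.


v_fps = 1496/60 = 24.9333 ft/s
dp = 0.0204*(113/0.87)*0.075*24.9333^2/(2*32.174) = 1.9199 lbf/ft^2

1.9199 lbf/ft^2


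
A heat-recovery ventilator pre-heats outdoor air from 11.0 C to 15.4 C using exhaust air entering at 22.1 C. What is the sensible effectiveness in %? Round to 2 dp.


eff = (15.4-11.0)/(22.1-11.0)*100 = 39.64 %

39.64 %


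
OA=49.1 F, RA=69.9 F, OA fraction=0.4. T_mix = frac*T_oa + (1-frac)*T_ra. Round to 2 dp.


T_mix = 0.4*49.1 + 0.6*69.9 = 61.58 F

61.58 F


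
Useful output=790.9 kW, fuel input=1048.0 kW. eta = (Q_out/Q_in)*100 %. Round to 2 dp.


eta = (790.9/1048.0)*100 = 75.47 %

75.47 %


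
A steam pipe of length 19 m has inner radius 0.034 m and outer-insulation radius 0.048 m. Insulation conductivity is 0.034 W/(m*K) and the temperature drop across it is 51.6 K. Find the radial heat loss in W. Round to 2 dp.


Q = 2*pi*0.034*19*51.6/ln(0.048/0.034) = 607.36 W

607.36 W


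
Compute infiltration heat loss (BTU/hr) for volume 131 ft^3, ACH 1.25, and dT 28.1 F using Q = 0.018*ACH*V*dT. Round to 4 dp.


Q = 0.018 * 1.25 * 131 * 28.1 = 82.8248 BTU/hr

82.8248 BTU/hr


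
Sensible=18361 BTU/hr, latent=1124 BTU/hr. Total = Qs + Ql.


Qt = 18361 + 1124 = 19485 BTU/hr

19485 BTU/hr


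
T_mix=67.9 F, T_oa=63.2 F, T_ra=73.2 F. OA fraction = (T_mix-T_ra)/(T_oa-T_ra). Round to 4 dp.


frac = (67.9 - 73.2) / (63.2 - 73.2) = 0.5300

0.5300


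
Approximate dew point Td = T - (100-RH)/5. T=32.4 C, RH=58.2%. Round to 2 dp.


Td = 32.4 - (100-58.2)/5 = 24.04 C

24.04 C


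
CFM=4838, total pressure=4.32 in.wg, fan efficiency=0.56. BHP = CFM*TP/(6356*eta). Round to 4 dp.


BHP = 4838 * 4.32 / (6356 * 0.56) = 5.8719 hp

5.8719 hp


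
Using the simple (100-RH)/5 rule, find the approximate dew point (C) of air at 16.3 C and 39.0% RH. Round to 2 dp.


Td = 16.3 - (100-39.0)/5 = 4.10 C

4.10 C


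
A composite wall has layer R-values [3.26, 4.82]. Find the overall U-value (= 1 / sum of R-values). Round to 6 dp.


R_total = 3.26 + 4.82 = 8.08
U = 1/8.08 = 0.123762

0.123762


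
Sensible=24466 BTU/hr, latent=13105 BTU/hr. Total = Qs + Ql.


Qt = 24466 + 13105 = 37571 BTU/hr

37571 BTU/hr


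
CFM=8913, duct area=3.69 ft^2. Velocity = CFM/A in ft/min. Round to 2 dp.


V = 8913 / 3.69 = 2415.45 ft/min

2415.45 ft/min


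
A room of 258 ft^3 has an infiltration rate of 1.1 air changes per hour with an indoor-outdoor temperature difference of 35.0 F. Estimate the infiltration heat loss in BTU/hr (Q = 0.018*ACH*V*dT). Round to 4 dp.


Q = 0.018 * 1.1 * 258 * 35.0 = 178.7940 BTU/hr

178.7940 BTU/hr


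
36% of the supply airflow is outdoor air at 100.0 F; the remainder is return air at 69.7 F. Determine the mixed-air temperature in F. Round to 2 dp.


T_mix = 0.36*100.0 + 0.64*69.7 = 80.61 F

80.61 F


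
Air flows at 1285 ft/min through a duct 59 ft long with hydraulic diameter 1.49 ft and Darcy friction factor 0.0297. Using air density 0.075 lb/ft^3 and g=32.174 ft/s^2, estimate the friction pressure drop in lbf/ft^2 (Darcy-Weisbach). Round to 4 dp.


v_fps = 1285/60 = 21.4167 ft/s
dp = 0.0297*(59/1.49)*0.075*21.4167^2/(2*32.174) = 0.6287 lbf/ft^2

0.6287 lbf/ft^2


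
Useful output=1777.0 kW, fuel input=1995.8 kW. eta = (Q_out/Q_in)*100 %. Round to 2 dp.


eta = (1777.0/1995.8)*100 = 89.04 %

89.04 %


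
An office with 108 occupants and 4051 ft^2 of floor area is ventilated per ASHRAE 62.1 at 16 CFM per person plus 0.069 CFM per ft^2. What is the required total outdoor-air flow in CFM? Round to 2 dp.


Total = 108*16 + 4051*0.069 = 2007.52 CFM

2007.52 CFM


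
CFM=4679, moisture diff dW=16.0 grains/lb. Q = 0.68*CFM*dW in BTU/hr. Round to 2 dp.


Q = 0.68 * 4679 * 16.0 = 50907.52 BTU/hr

50907.52 BTU/hr


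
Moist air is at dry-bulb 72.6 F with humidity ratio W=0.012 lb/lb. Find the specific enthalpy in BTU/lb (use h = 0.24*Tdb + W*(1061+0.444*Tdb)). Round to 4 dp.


h = 0.24*72.6 + 0.012*(1061+0.444*72.6) = 30.5428 BTU/lb

30.5428 BTU/lb


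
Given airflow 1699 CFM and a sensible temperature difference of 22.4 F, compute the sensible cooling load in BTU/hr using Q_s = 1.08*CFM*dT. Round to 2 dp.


Q = 1.08 * 1699 * 22.4 = 41102.21 BTU/hr

41102.21 BTU/hr


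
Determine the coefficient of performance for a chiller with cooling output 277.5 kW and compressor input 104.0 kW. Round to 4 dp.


COP = 277.5 / 104.0 = 2.6683

2.6683


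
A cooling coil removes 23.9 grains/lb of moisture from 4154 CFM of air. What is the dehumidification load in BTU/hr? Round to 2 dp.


Q = 0.68 * 4154 * 23.9 = 67510.81 BTU/hr

67510.81 BTU/hr


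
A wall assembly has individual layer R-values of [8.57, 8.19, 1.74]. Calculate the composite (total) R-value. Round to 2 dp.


R_total = 8.57 + 8.19 + 1.74 = 18.50

18.50


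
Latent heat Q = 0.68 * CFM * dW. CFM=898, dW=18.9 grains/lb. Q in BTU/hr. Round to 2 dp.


Q = 0.68 * 898 * 18.9 = 11541.10 BTU/hr

11541.10 BTU/hr


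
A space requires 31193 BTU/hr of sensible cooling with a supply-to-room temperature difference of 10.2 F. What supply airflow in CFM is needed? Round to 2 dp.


CFM = 31193 / (1.08 * 10.2) = 2831.61

2831.61 CFM


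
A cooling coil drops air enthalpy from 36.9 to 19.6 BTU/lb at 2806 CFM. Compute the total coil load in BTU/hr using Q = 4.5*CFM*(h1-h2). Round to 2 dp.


Q = 4.5 * 2806 * (36.9 - 19.6) = 218447.10 BTU/hr

218447.10 BTU/hr


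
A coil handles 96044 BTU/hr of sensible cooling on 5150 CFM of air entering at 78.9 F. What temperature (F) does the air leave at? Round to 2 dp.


dT = 96044/(1.08*5150) = 17.2679
T_leave = 78.9 - 17.2679 = 61.63 F

61.63 F


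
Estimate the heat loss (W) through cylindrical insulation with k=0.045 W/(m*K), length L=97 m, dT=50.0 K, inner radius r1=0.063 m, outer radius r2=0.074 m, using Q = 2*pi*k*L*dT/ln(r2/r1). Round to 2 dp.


Q = 2*pi*0.045*97*50.0/ln(0.074/0.063) = 8521.11 W

8521.11 W


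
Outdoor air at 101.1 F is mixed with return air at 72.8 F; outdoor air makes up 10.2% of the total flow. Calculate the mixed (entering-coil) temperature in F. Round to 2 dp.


T_mix = 72.8 + (10.2/100)*(101.1-72.8) = 75.69 F

75.69 F


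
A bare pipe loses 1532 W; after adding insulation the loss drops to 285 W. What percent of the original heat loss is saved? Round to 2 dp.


Savings = ((1532-285)/1532)*100 = 81.40 %

81.40 %


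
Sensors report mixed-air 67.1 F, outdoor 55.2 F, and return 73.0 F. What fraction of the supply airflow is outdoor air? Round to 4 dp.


frac = (67.1 - 73.0) / (55.2 - 73.0) = 0.3315

0.3315


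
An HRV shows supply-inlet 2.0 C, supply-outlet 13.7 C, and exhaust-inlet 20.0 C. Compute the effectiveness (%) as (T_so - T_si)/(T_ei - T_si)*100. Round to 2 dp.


eff = (13.7-2.0)/(20.0-2.0)*100 = 65.00 %

65.00 %


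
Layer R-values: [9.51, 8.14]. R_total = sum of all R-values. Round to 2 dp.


R_total = 9.51 + 8.14 = 17.65

17.65


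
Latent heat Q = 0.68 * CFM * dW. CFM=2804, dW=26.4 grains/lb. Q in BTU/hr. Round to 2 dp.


Q = 0.68 * 2804 * 26.4 = 50337.41 BTU/hr

50337.41 BTU/hr


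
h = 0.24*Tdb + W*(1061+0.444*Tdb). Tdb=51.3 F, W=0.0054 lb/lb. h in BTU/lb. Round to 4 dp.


h = 0.24*51.3 + 0.0054*(1061+0.444*51.3) = 18.1644 BTU/lb

18.1644 BTU/lb


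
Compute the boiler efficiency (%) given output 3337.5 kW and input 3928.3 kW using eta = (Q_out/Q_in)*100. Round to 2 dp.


eta = (3337.5/3928.3)*100 = 84.96 %

84.96 %


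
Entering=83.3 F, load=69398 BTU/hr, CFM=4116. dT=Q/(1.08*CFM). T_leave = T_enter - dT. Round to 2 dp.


dT = 69398/(1.08*4116) = 15.6116
T_leave = 83.3 - 15.6116 = 67.69 F

67.69 F


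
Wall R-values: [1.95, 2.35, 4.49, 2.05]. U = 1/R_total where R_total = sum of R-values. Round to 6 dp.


R_total = 1.95 + 2.35 + 4.49 + 2.05 = 10.84
U = 1/10.84 = 0.092251

0.092251


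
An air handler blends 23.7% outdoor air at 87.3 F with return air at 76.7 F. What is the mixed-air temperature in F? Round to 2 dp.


T_mix = 76.7 + (23.7/100)*(87.3-76.7) = 79.21 F

79.21 F


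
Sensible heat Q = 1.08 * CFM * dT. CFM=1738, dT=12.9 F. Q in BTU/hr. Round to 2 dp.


Q = 1.08 * 1738 * 12.9 = 24213.82 BTU/hr

24213.82 BTU/hr


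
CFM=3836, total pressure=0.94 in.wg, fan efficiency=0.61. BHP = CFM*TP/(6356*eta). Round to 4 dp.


BHP = 3836 * 0.94 / (6356 * 0.61) = 0.9300 hp

0.9300 hp


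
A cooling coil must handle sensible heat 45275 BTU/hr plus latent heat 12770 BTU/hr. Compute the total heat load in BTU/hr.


Qt = 45275 + 12770 = 58045 BTU/hr

58045 BTU/hr


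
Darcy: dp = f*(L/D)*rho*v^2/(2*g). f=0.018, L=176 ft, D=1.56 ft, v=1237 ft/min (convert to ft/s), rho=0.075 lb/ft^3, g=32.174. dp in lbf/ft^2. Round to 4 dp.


v_fps = 1237/60 = 20.6167 ft/s
dp = 0.018*(176/1.56)*0.075*20.6167^2/(2*32.174) = 1.0061 lbf/ft^2

1.0061 lbf/ft^2


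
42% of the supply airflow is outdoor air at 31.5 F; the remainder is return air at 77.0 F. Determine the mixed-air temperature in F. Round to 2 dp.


T_mix = 0.42*31.5 + 0.58*77.0 = 57.89 F

57.89 F


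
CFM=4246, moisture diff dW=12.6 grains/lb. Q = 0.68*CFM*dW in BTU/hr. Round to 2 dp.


Q = 0.68 * 4246 * 12.6 = 36379.73 BTU/hr

36379.73 BTU/hr


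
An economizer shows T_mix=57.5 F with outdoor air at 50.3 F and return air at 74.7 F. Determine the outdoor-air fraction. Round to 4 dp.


frac = (57.5 - 74.7) / (50.3 - 74.7) = 0.7049

0.7049


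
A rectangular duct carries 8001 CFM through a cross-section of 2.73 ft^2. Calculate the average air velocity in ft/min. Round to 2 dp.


V = 8001 / 2.73 = 2930.77 ft/min

2930.77 ft/min


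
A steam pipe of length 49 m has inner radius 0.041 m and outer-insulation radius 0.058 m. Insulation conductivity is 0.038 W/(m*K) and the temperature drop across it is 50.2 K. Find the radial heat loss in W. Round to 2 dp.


Q = 2*pi*0.038*49*50.2/ln(0.058/0.041) = 1693.15 W

1693.15 W


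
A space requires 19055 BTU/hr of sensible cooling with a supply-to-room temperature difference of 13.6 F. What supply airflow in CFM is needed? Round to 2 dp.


CFM = 19055 / (1.08 * 13.6) = 1297.32

1297.32 CFM


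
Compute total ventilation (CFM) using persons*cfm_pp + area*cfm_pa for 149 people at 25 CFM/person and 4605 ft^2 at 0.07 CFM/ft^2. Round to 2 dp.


Total = 149*25 + 4605*0.07 = 4047.35 CFM

4047.35 CFM


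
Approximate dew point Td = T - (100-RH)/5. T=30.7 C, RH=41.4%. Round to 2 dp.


Td = 30.7 - (100-41.4)/5 = 18.98 C

18.98 C


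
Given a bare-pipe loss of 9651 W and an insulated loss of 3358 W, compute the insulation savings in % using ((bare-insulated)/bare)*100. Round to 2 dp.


Savings = ((9651-3358)/9651)*100 = 65.21 %

65.21 %


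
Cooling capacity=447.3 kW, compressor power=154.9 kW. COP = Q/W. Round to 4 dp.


COP = 447.3 / 154.9 = 2.8877

2.8877


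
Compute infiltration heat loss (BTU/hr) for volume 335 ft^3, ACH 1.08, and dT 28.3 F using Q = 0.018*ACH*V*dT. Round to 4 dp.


Q = 0.018 * 1.08 * 335 * 28.3 = 184.3009 BTU/hr

184.3009 BTU/hr


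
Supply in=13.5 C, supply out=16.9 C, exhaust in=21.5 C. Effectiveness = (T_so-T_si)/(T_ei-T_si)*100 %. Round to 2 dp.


eff = (16.9-13.5)/(21.5-13.5)*100 = 42.50 %

42.50 %


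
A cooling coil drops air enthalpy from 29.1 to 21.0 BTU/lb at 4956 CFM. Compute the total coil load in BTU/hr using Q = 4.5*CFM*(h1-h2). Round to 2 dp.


Q = 4.5 * 4956 * (29.1 - 21.0) = 180646.20 BTU/hr

180646.20 BTU/hr


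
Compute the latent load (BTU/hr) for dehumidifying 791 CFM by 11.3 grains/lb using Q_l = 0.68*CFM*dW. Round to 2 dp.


Q = 0.68 * 791 * 11.3 = 6078.04 BTU/hr

6078.04 BTU/hr


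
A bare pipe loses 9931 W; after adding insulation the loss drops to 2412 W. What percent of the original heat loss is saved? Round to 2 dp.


Savings = ((9931-2412)/9931)*100 = 75.71 %

75.71 %


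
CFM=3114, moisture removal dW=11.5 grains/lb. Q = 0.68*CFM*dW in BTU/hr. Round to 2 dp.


Q = 0.68 * 3114 * 11.5 = 24351.48 BTU/hr

24351.48 BTU/hr


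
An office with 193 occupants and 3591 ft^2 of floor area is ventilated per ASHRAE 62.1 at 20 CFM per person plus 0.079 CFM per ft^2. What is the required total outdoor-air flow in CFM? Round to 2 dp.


Total = 193*20 + 3591*0.079 = 4143.69 CFM

4143.69 CFM


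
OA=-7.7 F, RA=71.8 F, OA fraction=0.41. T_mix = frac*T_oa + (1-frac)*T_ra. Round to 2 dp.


T_mix = 0.41*(-7.7) + 0.59*71.8 = 39.21 F

39.21 F


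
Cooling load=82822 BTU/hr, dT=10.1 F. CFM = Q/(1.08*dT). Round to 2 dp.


CFM = 82822 / (1.08 * 10.1) = 7592.78

7592.78 CFM


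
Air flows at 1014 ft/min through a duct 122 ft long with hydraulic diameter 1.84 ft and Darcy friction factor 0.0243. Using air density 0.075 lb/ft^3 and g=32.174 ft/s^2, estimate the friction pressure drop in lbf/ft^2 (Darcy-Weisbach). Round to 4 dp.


v_fps = 1014/60 = 16.9 ft/s
dp = 0.0243*(122/1.84)*0.075*16.9^2/(2*32.174) = 0.5363 lbf/ft^2

0.5363 lbf/ft^2


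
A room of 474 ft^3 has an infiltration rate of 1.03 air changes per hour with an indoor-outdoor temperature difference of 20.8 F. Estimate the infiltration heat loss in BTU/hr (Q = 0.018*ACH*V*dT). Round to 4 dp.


Q = 0.018 * 1.03 * 474 * 20.8 = 182.7896 BTU/hr

182.7896 BTU/hr


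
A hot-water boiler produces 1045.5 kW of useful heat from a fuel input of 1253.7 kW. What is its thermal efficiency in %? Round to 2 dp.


eta = (1045.5/1253.7)*100 = 83.39 %

83.39 %


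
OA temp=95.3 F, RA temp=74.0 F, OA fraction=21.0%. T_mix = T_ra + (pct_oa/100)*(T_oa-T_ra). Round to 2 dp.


T_mix = 74.0 + (21.0/100)*(95.3-74.0) = 78.47 F

78.47 F


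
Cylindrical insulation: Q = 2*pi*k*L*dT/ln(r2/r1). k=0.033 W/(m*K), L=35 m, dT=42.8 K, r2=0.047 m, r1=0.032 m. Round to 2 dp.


Q = 2*pi*0.033*35*42.8/ln(0.047/0.032) = 808.00 W

808.00 W


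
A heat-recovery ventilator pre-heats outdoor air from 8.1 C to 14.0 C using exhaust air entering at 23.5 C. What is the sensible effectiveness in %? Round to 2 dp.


eff = (14.0-8.1)/(23.5-8.1)*100 = 38.31 %

38.31 %


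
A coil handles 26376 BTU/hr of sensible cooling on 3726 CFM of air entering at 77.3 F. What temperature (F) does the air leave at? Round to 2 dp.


dT = 26376/(1.08*3726) = 6.5545
T_leave = 77.3 - 6.5545 = 70.75 F

70.75 F


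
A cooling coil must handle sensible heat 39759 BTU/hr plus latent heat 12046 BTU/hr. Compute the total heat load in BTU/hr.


Qt = 39759 + 12046 = 51805 BTU/hr

51805 BTU/hr


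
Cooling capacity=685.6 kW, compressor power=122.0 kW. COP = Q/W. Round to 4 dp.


COP = 685.6 / 122.0 = 5.6197

5.6197


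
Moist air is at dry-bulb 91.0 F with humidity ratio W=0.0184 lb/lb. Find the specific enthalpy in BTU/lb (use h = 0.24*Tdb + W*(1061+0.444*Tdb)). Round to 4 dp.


h = 0.24*91.0 + 0.0184*(1061+0.444*91.0) = 42.1058 BTU/lb

42.1058 BTU/lb


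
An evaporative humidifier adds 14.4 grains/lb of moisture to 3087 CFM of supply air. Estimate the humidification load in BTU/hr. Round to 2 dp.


Q = 0.68 * 3087 * 14.4 = 30227.90 BTU/hr

30227.90 BTU/hr


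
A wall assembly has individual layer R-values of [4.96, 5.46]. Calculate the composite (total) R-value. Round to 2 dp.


R_total = 4.96 + 5.46 = 10.42

10.42


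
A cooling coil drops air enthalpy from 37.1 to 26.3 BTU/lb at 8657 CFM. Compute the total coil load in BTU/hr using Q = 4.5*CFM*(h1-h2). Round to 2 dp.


Q = 4.5 * 8657 * (37.1 - 26.3) = 420730.20 BTU/hr

420730.20 BTU/hr


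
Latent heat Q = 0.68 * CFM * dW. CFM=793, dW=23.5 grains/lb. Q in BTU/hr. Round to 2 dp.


Q = 0.68 * 793 * 23.5 = 12672.14 BTU/hr

12672.14 BTU/hr


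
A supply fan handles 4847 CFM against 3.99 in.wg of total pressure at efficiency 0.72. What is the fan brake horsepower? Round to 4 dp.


BHP = 4847 * 3.99 / (6356 * 0.72) = 4.2260 hp

4.2260 hp


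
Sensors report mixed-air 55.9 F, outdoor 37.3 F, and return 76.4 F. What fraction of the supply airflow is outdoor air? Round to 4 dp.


frac = (55.9 - 76.4) / (37.3 - 76.4) = 0.5243

0.5243


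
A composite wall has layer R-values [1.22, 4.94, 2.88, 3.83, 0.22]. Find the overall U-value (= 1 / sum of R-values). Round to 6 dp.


R_total = 1.22 + 4.94 + 2.88 + 3.83 + 0.22 = 13.09
U = 1/13.09 = 0.076394

0.076394


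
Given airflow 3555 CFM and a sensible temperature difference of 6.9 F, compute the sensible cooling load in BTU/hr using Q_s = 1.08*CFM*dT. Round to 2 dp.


Q = 1.08 * 3555 * 6.9 = 26491.86 BTU/hr

26491.86 BTU/hr


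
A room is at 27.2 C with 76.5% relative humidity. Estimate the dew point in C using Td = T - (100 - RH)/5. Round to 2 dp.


Td = 27.2 - (100-76.5)/5 = 22.50 C

22.50 C


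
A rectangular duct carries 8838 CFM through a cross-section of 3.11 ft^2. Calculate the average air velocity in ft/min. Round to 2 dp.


V = 8838 / 3.11 = 2841.80 ft/min

2841.80 ft/min


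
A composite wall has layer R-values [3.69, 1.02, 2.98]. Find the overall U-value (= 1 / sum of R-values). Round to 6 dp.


R_total = 3.69 + 1.02 + 2.98 = 7.69
U = 1/7.69 = 0.130039

0.130039


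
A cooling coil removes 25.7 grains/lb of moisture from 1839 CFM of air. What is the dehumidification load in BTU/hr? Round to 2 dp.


Q = 0.68 * 1839 * 25.7 = 32138.36 BTU/hr

32138.36 BTU/hr


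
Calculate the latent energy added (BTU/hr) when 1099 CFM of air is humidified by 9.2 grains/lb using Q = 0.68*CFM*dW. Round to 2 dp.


Q = 0.68 * 1099 * 9.2 = 6875.34 BTU/hr

6875.34 BTU/hr


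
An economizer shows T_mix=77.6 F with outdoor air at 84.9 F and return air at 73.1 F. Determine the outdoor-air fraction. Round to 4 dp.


frac = (77.6 - 73.1) / (84.9 - 73.1) = 0.3814

0.3814


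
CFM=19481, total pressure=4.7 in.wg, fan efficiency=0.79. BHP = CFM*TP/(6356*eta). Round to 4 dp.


BHP = 19481 * 4.7 / (6356 * 0.79) = 18.2347 hp

18.2347 hp


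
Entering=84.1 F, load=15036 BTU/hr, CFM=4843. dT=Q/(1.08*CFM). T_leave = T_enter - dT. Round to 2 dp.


dT = 15036/(1.08*4843) = 2.8747
T_leave = 84.1 - 2.8747 = 81.23 F

81.23 F


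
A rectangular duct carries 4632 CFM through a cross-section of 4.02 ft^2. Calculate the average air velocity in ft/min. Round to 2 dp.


V = 4632 / 4.02 = 1152.24 ft/min

1152.24 ft/min


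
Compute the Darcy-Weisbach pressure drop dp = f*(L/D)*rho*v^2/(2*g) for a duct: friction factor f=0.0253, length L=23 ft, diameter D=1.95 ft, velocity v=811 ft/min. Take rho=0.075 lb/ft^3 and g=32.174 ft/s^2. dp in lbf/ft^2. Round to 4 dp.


v_fps = 811/60 = 13.5167 ft/s
dp = 0.0253*(23/1.95)*0.075*13.5167^2/(2*32.174) = 0.0635 lbf/ft^2

0.0635 lbf/ft^2


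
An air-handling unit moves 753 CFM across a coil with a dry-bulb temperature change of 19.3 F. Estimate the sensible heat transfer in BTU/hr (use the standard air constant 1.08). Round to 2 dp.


Q = 1.08 * 753 * 19.3 = 15695.53 BTU/hr

15695.53 BTU/hr


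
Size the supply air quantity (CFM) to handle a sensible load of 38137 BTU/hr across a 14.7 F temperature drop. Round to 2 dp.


CFM = 38137 / (1.08 * 14.7) = 2402.18

2402.18 CFM


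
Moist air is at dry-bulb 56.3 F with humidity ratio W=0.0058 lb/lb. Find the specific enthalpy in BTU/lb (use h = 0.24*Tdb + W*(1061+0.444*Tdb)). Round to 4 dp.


h = 0.24*56.3 + 0.0058*(1061+0.444*56.3) = 19.8108 BTU/lb

19.8108 BTU/lb


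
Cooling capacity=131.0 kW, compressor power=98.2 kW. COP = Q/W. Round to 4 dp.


COP = 131.0 / 98.2 = 1.3340

1.3340


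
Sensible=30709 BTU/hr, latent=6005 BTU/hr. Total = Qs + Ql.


Qt = 30709 + 6005 = 36714 BTU/hr

36714 BTU/hr


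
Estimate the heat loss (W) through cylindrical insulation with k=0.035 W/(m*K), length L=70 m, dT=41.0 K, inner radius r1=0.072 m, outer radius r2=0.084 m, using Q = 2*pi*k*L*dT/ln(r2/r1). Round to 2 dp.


Q = 2*pi*0.035*70*41.0/ln(0.084/0.072) = 4094.34 W

4094.34 W


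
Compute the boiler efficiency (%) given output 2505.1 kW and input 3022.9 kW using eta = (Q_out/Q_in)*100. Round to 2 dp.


eta = (2505.1/3022.9)*100 = 82.87 %

82.87 %


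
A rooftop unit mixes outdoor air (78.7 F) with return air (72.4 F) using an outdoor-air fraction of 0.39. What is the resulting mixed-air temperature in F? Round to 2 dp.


T_mix = 0.39*78.7 + 0.61*72.4 = 74.86 F

74.86 F


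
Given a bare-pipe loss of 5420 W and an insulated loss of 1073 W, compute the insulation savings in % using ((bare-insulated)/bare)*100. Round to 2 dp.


Savings = ((5420-1073)/5420)*100 = 80.20 %

80.20 %


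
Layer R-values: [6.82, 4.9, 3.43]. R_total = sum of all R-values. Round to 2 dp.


R_total = 6.82 + 4.9 + 3.43 = 15.15

15.15


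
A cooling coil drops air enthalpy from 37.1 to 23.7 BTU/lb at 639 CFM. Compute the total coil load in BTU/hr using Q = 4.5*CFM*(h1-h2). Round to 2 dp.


Q = 4.5 * 639 * (37.1 - 23.7) = 38531.70 BTU/hr

38531.70 BTU/hr


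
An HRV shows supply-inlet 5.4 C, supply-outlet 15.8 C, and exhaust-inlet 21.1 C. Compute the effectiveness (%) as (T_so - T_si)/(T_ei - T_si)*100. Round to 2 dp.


eff = (15.8-5.4)/(21.1-5.4)*100 = 66.24 %

66.24 %


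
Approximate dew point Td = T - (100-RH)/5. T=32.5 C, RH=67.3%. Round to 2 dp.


Td = 32.5 - (100-67.3)/5 = 25.96 C

25.96 C


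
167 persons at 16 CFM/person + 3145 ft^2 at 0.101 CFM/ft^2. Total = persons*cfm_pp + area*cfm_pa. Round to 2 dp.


Total = 167*16 + 3145*0.101 = 2989.65 CFM

2989.65 CFM


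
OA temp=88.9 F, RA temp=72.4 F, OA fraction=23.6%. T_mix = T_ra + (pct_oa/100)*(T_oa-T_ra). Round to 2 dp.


T_mix = 72.4 + (23.6/100)*(88.9-72.4) = 76.29 F

76.29 F


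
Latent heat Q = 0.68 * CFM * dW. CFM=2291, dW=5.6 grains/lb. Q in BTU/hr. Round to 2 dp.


Q = 0.68 * 2291 * 5.6 = 8724.13 BTU/hr

8724.13 BTU/hr


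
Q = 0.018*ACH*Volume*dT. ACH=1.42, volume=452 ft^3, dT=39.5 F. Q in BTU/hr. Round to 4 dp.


Q = 0.018 * 1.42 * 452 * 39.5 = 456.3482 BTU/hr

456.3482 BTU/hr


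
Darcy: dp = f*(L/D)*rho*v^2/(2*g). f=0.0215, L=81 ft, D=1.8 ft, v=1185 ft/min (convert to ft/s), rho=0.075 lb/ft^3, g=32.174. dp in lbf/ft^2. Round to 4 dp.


v_fps = 1185/60 = 19.75 ft/s
dp = 0.0215*(81/1.8)*0.075*19.75^2/(2*32.174) = 0.4399 lbf/ft^2

0.4399 lbf/ft^2


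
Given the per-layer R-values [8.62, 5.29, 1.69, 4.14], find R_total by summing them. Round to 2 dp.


R_total = 8.62 + 5.29 + 1.69 + 4.14 = 19.74

19.74


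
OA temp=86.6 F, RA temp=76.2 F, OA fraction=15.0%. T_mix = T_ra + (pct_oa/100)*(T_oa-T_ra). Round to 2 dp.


T_mix = 76.2 + (15.0/100)*(86.6-76.2) = 77.76 F

77.76 F


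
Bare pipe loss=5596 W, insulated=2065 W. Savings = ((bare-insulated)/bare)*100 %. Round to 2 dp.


Savings = ((5596-2065)/5596)*100 = 63.10 %

63.10 %


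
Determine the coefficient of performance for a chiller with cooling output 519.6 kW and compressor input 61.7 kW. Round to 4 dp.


COP = 519.6 / 61.7 = 8.4214

8.4214


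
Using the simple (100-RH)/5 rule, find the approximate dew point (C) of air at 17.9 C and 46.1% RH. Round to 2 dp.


Td = 17.9 - (100-46.1)/5 = 7.12 C

7.12 C


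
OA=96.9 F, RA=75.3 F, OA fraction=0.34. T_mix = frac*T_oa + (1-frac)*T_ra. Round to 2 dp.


T_mix = 0.34*96.9 + 0.66*75.3 = 82.64 F

82.64 F


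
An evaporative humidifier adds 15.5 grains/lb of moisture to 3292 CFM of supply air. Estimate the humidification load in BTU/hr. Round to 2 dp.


Q = 0.68 * 3292 * 15.5 = 34697.68 BTU/hr

34697.68 BTU/hr


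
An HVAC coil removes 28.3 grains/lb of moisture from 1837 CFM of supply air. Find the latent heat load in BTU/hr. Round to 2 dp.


Q = 0.68 * 1837 * 28.3 = 35351.23 BTU/hr

35351.23 BTU/hr


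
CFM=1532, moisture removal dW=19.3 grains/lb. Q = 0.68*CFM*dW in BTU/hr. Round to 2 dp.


Q = 0.68 * 1532 * 19.3 = 20105.97 BTU/hr

20105.97 BTU/hr


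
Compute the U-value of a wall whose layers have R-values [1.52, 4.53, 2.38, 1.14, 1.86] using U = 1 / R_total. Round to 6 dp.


R_total = 1.52 + 4.53 + 2.38 + 1.14 + 1.86 = 11.43
U = 1/11.43 = 0.087489

0.087489


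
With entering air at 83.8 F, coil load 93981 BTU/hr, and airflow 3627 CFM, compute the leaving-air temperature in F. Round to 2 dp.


dT = 93981/(1.08*3627) = 23.9921
T_leave = 83.8 - 23.9921 = 59.81 F

59.81 F


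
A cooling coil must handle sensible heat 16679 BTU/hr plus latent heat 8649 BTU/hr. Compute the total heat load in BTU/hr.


Qt = 16679 + 8649 = 25328 BTU/hr

25328 BTU/hr


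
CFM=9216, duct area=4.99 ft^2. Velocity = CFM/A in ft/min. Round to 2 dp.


V = 9216 / 4.99 = 1846.89 ft/min

1846.89 ft/min


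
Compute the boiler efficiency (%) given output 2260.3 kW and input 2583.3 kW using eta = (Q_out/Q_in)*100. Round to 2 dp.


eta = (2260.3/2583.3)*100 = 87.50 %

87.50 %


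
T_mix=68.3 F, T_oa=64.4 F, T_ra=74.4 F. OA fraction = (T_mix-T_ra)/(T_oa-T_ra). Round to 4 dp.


frac = (68.3 - 74.4) / (64.4 - 74.4) = 0.6100

0.6100


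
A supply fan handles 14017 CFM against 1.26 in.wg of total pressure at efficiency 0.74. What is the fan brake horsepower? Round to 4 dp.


BHP = 14017 * 1.26 / (6356 * 0.74) = 3.7550 hp

3.7550 hp


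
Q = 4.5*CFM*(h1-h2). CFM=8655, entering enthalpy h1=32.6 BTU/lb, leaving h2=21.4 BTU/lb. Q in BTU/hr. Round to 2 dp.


Q = 4.5 * 8655 * (32.6 - 21.4) = 436212.00 BTU/hr

436212.00 BTU/hr


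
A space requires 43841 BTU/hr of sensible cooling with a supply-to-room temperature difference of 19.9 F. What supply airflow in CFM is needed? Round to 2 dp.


CFM = 43841 / (1.08 * 19.9) = 2039.88

2039.88 CFM


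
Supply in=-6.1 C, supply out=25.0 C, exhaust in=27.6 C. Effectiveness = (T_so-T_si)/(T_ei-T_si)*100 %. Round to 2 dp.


eff = (25.0-(-6.1))/(27.6-(-6.1))*100 = 92.28 %

92.28 %


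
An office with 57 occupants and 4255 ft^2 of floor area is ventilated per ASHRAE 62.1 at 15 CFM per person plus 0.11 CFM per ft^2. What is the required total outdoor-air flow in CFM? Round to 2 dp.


Total = 57*15 + 4255*0.11 = 1323.05 CFM

1323.05 CFM


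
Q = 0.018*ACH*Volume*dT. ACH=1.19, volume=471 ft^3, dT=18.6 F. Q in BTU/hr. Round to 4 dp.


Q = 0.018 * 1.19 * 471 * 18.6 = 187.6521 BTU/hr

187.6521 BTU/hr


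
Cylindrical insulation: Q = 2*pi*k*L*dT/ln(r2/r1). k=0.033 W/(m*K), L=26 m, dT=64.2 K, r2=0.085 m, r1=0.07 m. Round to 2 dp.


Q = 2*pi*0.033*26*64.2/ln(0.085/0.07) = 1782.59 W

1782.59 W


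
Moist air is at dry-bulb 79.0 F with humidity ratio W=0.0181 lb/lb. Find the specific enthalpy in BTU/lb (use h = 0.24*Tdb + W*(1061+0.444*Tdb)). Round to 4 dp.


h = 0.24*79.0 + 0.0181*(1061+0.444*79.0) = 38.7990 BTU/lb

38.7990 BTU/lb


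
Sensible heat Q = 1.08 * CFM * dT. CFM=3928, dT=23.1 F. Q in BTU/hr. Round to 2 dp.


Q = 1.08 * 3928 * 23.1 = 97995.74 BTU/hr

97995.74 BTU/hr


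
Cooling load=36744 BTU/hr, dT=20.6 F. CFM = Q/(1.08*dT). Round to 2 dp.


CFM = 36744 / (1.08 * 20.6) = 1651.56

1651.56 CFM


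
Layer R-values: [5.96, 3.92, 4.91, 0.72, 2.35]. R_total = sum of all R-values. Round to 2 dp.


R_total = 5.96 + 3.92 + 4.91 + 0.72 + 2.35 = 17.86

17.86


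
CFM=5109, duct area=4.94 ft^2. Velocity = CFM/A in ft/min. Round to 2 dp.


V = 5109 / 4.94 = 1034.21 ft/min

1034.21 ft/min


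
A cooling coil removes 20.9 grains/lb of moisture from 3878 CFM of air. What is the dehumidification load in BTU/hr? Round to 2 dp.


Q = 0.68 * 3878 * 20.9 = 55114.14 BTU/hr

55114.14 BTU/hr


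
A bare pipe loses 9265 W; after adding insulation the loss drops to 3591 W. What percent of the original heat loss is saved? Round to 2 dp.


Savings = ((9265-3591)/9265)*100 = 61.24 %

61.24 %


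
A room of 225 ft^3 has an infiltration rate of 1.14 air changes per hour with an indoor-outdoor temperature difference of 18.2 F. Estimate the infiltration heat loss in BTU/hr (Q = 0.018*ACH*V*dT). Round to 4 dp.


Q = 0.018 * 1.14 * 225 * 18.2 = 84.0294 BTU/hr

84.0294 BTU/hr


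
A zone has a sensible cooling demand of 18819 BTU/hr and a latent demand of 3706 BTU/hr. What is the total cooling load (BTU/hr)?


Qt = 18819 + 3706 = 22525 BTU/hr

22525 BTU/hr


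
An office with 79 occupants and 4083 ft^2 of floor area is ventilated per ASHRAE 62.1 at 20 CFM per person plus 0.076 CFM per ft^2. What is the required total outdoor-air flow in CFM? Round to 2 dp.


Total = 79*20 + 4083*0.076 = 1890.31 CFM

1890.31 CFM


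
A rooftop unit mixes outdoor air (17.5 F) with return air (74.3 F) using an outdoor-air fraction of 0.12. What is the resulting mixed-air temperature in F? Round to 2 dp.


T_mix = 0.12*17.5 + 0.88*74.3 = 67.48 F

67.48 F


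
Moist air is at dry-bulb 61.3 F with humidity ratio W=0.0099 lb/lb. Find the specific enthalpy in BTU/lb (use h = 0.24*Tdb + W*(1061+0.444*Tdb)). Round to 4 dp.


h = 0.24*61.3 + 0.0099*(1061+0.444*61.3) = 25.4854 BTU/lb

25.4854 BTU/lb


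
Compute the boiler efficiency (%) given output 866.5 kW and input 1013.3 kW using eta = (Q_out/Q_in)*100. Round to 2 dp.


eta = (866.5/1013.3)*100 = 85.51 %

85.51 %


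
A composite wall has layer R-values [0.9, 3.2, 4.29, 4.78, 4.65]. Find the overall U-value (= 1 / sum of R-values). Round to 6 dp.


R_total = 0.9 + 3.2 + 4.29 + 4.78 + 4.65 = 17.82
U = 1/17.82 = 0.056117

0.056117


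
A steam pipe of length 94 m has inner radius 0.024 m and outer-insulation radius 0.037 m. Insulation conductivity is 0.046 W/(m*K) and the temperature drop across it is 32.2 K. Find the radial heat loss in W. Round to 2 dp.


Q = 2*pi*0.046*94*32.2/ln(0.037/0.024) = 2021.02 W

2021.02 W


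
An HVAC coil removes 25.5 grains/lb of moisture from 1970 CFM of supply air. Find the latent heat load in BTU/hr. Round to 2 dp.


Q = 0.68 * 1970 * 25.5 = 34159.80 BTU/hr

34159.80 BTU/hr


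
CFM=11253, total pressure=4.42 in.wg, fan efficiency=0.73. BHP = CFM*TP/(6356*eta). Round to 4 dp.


BHP = 11253 * 4.42 / (6356 * 0.73) = 10.7197 hp

10.7197 hp


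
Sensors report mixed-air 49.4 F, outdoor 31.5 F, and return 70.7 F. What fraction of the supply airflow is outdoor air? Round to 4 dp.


frac = (49.4 - 70.7) / (31.5 - 70.7) = 0.5434

0.5434


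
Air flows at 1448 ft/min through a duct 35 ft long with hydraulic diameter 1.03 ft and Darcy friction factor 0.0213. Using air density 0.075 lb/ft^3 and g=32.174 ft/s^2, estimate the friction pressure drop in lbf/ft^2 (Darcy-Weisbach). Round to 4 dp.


v_fps = 1448/60 = 24.1333 ft/s
dp = 0.0213*(35/1.03)*0.075*24.1333^2/(2*32.174) = 0.4913 lbf/ft^2

0.4913 lbf/ft^2


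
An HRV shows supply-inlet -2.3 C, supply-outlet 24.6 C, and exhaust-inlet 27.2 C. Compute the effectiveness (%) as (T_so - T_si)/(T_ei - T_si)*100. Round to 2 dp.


eff = (24.6-(-2.3))/(27.2-(-2.3))*100 = 91.19 %

91.19 %


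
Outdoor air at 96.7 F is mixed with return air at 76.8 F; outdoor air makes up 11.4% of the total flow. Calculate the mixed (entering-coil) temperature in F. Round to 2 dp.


T_mix = 76.8 + (11.4/100)*(96.7-76.8) = 79.07 F

79.07 F


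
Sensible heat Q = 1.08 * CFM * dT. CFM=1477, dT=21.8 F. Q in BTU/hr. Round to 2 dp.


Q = 1.08 * 1477 * 21.8 = 34774.49 BTU/hr

34774.49 BTU/hr


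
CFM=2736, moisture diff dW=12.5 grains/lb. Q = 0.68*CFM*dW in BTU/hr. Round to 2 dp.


Q = 0.68 * 2736 * 12.5 = 23256.00 BTU/hr

23256.00 BTU/hr


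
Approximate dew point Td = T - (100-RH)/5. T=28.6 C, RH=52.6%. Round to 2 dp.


Td = 28.6 - (100-52.6)/5 = 19.12 C

19.12 C


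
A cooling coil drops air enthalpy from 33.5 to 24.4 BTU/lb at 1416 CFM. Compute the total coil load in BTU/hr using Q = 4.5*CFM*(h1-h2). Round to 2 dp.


Q = 4.5 * 1416 * (33.5 - 24.4) = 57985.20 BTU/hr

57985.20 BTU/hr


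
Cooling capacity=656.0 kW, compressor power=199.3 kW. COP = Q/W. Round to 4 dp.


COP = 656.0 / 199.3 = 3.2915

3.2915


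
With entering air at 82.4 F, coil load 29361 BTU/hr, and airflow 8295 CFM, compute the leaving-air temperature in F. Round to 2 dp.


dT = 29361/(1.08*8295) = 3.2774
T_leave = 82.4 - 3.2774 = 79.12 F

79.12 F


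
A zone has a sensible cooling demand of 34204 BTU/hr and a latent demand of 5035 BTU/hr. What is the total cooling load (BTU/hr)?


Qt = 34204 + 5035 = 39239 BTU/hr

39239 BTU/hr


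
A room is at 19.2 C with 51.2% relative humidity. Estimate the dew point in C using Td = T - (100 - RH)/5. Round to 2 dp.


Td = 19.2 - (100-51.2)/5 = 9.44 C

9.44 C


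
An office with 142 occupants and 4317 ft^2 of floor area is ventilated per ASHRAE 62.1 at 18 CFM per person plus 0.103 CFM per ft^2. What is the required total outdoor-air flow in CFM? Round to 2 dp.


Total = 142*18 + 4317*0.103 = 3000.65 CFM

3000.65 CFM


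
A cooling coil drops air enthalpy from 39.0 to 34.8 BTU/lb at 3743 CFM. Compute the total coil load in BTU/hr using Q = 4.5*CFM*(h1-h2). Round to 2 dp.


Q = 4.5 * 3743 * (39.0 - 34.8) = 70742.70 BTU/hr

70742.70 BTU/hr


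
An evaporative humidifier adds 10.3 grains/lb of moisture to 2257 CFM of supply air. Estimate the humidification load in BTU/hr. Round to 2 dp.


Q = 0.68 * 2257 * 10.3 = 15808.03 BTU/hr

15808.03 BTU/hr


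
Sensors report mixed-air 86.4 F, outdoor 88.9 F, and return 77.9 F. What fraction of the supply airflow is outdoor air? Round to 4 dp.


frac = (86.4 - 77.9) / (88.9 - 77.9) = 0.7727

0.7727


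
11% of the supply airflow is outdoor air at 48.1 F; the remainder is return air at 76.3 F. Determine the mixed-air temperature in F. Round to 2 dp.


T_mix = 0.11*48.1 + 0.89*76.3 = 73.20 F

73.20 F


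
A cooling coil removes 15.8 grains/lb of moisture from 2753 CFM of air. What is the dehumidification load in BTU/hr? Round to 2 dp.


Q = 0.68 * 2753 * 15.8 = 29578.23 BTU/hr

29578.23 BTU/hr


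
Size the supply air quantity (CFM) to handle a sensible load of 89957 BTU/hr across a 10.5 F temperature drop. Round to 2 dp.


CFM = 89957 / (1.08 * 10.5) = 7932.72

7932.72 CFM


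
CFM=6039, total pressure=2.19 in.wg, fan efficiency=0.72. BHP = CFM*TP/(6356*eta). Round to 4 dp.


BHP = 6039 * 2.19 / (6356 * 0.72) = 2.8900 hp

2.8900 hp


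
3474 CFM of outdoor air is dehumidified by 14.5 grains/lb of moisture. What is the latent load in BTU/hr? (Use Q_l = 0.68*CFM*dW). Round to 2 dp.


Q = 0.68 * 3474 * 14.5 = 34253.64 BTU/hr

34253.64 BTU/hr


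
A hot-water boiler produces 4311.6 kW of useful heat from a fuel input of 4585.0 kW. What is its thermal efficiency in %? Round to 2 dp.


eta = (4311.6/4585.0)*100 = 94.04 %

94.04 %


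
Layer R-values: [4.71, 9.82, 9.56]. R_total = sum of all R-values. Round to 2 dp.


R_total = 4.71 + 9.82 + 9.56 = 24.09

24.09


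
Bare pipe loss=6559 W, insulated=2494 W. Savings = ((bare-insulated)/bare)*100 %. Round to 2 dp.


Savings = ((6559-2494)/6559)*100 = 61.98 %

61.98 %


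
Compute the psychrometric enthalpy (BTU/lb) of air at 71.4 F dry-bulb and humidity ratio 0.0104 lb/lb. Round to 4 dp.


h = 0.24*71.4 + 0.0104*(1061+0.444*71.4) = 28.5001 BTU/lb

28.5001 BTU/lb


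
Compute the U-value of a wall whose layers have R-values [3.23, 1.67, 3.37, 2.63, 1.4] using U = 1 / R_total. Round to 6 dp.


R_total = 3.23 + 1.67 + 3.37 + 2.63 + 1.4 = 12.30
U = 1/12.30 = 0.081301

0.081301


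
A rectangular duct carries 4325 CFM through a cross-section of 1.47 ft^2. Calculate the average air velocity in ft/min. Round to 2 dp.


V = 4325 / 1.47 = 2942.18 ft/min

2942.18 ft/min


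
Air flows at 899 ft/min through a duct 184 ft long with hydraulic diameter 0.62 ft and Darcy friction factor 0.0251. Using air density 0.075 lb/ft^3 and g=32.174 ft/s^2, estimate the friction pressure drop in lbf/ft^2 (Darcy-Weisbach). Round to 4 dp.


v_fps = 899/60 = 14.9833 ft/s
dp = 0.0251*(184/0.62)*0.075*14.9833^2/(2*32.174) = 1.9491 lbf/ft^2

1.9491 lbf/ft^2


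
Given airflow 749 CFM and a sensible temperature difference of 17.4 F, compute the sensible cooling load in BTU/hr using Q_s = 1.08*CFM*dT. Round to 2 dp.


Q = 1.08 * 749 * 17.4 = 14075.21 BTU/hr

14075.21 BTU/hr


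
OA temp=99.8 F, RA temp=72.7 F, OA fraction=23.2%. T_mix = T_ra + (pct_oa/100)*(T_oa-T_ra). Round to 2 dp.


T_mix = 72.7 + (23.2/100)*(99.8-72.7) = 78.99 F

78.99 F


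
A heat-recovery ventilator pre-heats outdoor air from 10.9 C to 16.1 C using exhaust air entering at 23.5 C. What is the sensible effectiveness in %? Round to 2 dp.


eff = (16.1-10.9)/(23.5-10.9)*100 = 41.27 %

41.27 %
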